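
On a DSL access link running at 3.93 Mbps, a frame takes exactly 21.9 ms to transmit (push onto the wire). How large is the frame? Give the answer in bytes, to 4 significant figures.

L = R × t_tx = 3930000 b/s × 0.0219 s = 86067 bits.
In bytes: 86067 / 8 = 10760 bytes.

10760 bytes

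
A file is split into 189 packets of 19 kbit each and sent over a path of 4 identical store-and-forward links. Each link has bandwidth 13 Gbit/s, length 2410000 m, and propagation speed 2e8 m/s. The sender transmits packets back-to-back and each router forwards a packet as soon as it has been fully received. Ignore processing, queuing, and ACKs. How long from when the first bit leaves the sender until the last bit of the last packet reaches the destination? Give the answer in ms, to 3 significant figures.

Per-hop transmission t_tx = L/R = 19000/13000000000 = 0.00146154 ms.
Per-hop propagation t_prop = 2410000/200000000 = 12.05 ms.
Pipeline fill: first packet needs 4·t_tx to clear all hops; remaining 188 packets each add one t_tx.
Total = (4+189-1)·t_tx + 4·t_prop = 192·0.00146154 + 4·12.05 = 48.5 ms.

48.5 ms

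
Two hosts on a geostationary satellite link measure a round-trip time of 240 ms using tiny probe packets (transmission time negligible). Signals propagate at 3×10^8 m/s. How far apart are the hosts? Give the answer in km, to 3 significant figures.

One-way propagation = RTT/2 = 120 ms.
d = s × t = 300000000 × 0.12 = 36000 km.

36000 km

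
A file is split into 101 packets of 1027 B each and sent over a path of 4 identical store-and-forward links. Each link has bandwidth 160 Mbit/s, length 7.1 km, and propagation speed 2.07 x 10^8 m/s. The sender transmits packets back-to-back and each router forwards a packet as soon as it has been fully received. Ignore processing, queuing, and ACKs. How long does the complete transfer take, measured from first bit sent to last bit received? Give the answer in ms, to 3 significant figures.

Per-hop transmission t_tx = L/R = 8216/160000000 = 0.05135 ms.
Per-hop propagation t_prop = 7100/2.07e+08 = 0.0342995 ms.
Pipeline fill: first packet needs 4·t_tx to clear all hops; remaining 100 packets each add one t_tx.
Total = (4+101-1)·t_tx + 4·t_prop = 104·0.05135 + 4·0.0342995 = 5.48 ms.

5.48 ms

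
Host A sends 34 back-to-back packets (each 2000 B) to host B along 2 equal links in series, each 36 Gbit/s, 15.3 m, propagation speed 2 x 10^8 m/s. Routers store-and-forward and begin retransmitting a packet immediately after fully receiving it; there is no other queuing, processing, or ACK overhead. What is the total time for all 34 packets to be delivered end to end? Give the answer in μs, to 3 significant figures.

15.7 μs

Per-hop transmission t_tx = L/R = 16000/36000000000 = 0.444444 μs.
Per-hop propagation t_prop = 15.3/200000000 = 0.0765 μs.
Pipeline fill: first packet needs 2·t_tx to clear all hops; remaining 33 packets each add one t_tx.
Total = (2+34-1)·t_tx + 2·t_prop = 35·0.444444 + 2·0.0765 = 15.7 μs.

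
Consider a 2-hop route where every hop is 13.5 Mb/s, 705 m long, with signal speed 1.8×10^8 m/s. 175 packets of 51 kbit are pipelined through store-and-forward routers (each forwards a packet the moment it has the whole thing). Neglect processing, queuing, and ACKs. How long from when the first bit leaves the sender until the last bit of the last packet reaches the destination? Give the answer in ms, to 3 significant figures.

Per-hop transmission t_tx = L/R = 51000/13500000 = 3.77778 ms.
Per-hop propagation t_prop = 705/180000000 = 0.00391667 ms.
Pipeline fill: first packet needs 2·t_tx to clear all hops; remaining 174 packets each add one t_tx.
Total = (2+175-1)·t_tx + 2·t_prop = 176·3.77778 + 2·0.00391667 = 665 ms.

665 ms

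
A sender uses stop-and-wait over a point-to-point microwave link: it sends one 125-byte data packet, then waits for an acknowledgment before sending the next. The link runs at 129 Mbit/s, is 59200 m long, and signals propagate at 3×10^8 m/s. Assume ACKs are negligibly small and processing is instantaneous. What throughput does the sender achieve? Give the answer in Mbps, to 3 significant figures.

t_tx = L/R = 1000/129000000 = 7.75194e-06 s.
t_prop = 59200/300000000 = 0.000197333 s; RTT = 0.000394667 s.
Cycle = t_tx + RTT = 0.000402419 s.
Throughput = L / cycle = 1000 / 0.000402419 = 2.48 Mbps.

2.48 Mbps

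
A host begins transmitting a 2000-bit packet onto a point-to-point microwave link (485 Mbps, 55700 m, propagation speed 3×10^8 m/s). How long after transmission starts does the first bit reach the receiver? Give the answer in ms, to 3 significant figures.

0.186 ms

First bit experiences only propagation delay: d/s = 55700/300000000 = 0.186 ms.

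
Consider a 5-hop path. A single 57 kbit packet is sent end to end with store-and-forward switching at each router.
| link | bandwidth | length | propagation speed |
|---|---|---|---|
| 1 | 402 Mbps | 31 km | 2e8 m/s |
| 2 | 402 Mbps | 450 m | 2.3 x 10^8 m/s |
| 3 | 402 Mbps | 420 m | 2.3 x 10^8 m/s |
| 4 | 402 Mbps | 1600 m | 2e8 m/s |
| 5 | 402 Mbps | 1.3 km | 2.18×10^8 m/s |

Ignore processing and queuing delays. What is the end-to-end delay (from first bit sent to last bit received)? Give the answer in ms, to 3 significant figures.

L = 57000 bits.
Transmission delay per hop = L/R = 57000/402000000 = 0.141791 ms; 5 hops → 0.708955 ms.
Propagation delays (d/s per hop): 0.155, 0.00195652, 0.00182609, 0.008, 0.0059633 ms; sum = 0.172746 ms.
End-to-end = 0.882 ms.

0.882 ms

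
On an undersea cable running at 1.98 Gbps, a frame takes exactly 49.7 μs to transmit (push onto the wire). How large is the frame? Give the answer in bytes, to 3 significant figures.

12300 bytes

L = R × t_tx = 1980000000 b/s × 4.97e-05 s = 98406 bits.
In bytes: 98406 / 8 = 12300 bytes.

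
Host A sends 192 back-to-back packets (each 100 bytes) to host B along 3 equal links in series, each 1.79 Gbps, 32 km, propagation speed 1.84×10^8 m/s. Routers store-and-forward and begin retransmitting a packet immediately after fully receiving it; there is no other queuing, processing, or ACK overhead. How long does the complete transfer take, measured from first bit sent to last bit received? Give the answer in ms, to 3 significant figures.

0.608 ms

Per-hop transmission t_tx = L/R = 800/1790000000 = 0.000446927 ms.
Per-hop propagation t_prop = 32000/184000000 = 0.173913 ms.
Pipeline fill: first packet needs 3·t_tx to clear all hops; remaining 191 packets each add one t_tx.
Total = (3+192-1)·t_tx + 3·t_prop = 194·0.000446927 + 3·0.173913 = 0.608 ms.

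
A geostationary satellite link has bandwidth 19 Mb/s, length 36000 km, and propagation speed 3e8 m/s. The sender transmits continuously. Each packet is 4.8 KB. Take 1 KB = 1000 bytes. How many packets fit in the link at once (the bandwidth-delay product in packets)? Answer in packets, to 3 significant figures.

Propagation delay = 36000000 / 300000000 = 0.12 s.
BDP = R × t_prop = 19000000 × 0.12 = 2280000 bits.
In packets of 38400 bits: 59.4 packets.

59.4 packets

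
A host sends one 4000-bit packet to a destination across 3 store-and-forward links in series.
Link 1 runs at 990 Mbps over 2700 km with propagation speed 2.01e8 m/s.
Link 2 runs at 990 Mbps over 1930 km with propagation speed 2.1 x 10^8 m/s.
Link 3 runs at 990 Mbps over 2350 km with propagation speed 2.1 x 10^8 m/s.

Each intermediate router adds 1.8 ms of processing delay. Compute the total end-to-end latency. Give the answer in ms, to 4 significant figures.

37.43 ms

Transmission delay per hop = L/R = 4000/990000000 = 0.0040404 ms; 3 hops → 0.0121212 ms.
Propagation delays (d/s per hop): 13.4328, 9.19048, 11.1905 ms; sum = 33.8138 ms.
Processing at 2 router(s): 2 × 1.8 ms = 3.6 ms.
End-to-end = 37.43 ms.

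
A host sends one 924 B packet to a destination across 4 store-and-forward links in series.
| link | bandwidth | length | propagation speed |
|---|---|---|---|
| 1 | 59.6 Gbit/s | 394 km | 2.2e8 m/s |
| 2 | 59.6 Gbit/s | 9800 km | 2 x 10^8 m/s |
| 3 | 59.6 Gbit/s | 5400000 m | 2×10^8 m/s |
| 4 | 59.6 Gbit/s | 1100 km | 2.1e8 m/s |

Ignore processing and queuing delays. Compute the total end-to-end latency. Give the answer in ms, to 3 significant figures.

L = 924 × 8 = 7392 bits.
Transmission delay per hop = L/R = 7392/59600000000 = 0.000124027 ms; 4 hops → 0.000496107 ms.
Propagation delays (d/s per hop): 1.79091, 49, 27, 5.2381 ms; sum = 83.029 ms.
End-to-end = 83.0 ms.

83.0 ms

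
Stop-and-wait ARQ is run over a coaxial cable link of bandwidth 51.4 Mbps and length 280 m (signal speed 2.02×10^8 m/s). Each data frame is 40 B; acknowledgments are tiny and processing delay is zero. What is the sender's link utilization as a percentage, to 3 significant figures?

69.2 %

t_tx = L/R = 320/51400000 = 6.22568e-06 s.
t_prop = 280/202000000 = 1.38614e-06 s; RTT = 2.77228e-06 s.
Cycle = t_tx + RTT = 8.99796e-06 s.
Utilization = t_tx / cycle = 6.22568e-06/8.99796e-06 = 69.2 %.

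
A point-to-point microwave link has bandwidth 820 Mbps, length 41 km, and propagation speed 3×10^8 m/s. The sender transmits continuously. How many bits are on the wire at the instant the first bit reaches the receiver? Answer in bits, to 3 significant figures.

Propagation delay = 41000 / 300000000 = 0.000136667 s.
BDP = R × t_prop = 820000000 × 0.000136667 = 112067 bits.

112000 bits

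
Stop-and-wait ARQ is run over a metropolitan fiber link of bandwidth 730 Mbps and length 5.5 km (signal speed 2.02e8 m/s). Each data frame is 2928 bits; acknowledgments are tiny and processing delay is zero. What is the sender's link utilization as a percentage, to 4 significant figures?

t_tx = L/R = 2928/730000000 = 4.01096e-06 s.
t_prop = 5500/202000000 = 2.72277e-05 s; RTT = 5.44554e-05 s.
Cycle = t_tx + RTT = 5.84664e-05 s.
Utilization = t_tx / cycle = 4.01096e-06/5.84664e-05 = 6.860 %.

6.860 %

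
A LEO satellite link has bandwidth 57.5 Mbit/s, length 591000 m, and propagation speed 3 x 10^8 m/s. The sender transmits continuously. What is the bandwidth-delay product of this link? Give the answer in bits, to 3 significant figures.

Propagation delay = 591000 / 300000000 = 0.00197 s.
BDP = R × t_prop = 57500000 × 0.00197 = 113275 bits.

113000 bits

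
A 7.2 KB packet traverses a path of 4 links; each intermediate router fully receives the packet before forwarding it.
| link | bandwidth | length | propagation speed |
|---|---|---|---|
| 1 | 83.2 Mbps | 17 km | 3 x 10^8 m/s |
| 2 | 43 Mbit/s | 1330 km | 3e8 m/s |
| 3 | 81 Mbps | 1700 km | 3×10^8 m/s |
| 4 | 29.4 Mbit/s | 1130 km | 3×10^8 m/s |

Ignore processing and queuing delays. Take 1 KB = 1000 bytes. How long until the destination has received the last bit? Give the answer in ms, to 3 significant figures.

18.6 ms

L = 57600 bits.
Transmission delays (L/R per hop): 0.692308, 1.33953, 0.711111, 1.95918 ms; sum = 4.70214 ms.
Propagation delays (d/s per hop): 0.0566667, 4.43333, 5.66667, 3.76667 ms; sum = 13.9233 ms.
End-to-end = 18.6 ms.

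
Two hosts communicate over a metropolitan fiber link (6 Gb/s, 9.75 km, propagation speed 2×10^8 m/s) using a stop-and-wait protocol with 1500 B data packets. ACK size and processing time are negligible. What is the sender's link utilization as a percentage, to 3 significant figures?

t_tx = L/R = 12000/6000000000 = 2e-06 s.
t_prop = 9750/200000000 = 4.875e-05 s; RTT = 9.75e-05 s.
Cycle = t_tx + RTT = 9.95e-05 s.
Utilization = t_tx / cycle = 2e-06/9.95e-05 = 2.01 %.

2.01 %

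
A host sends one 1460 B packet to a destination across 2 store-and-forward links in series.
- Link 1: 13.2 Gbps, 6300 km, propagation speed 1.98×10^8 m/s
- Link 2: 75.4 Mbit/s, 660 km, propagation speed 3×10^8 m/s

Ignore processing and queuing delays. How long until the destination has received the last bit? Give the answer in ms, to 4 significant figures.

L = 1460 × 8 = 11680 bits.
Transmission delays (L/R per hop): 0.000884848, 0.154907 ms; sum = 0.155792 ms.
Propagation delays (d/s per hop): 31.8182, 2.2 ms; sum = 34.0182 ms.
End-to-end = 34.17 ms.

34.17 ms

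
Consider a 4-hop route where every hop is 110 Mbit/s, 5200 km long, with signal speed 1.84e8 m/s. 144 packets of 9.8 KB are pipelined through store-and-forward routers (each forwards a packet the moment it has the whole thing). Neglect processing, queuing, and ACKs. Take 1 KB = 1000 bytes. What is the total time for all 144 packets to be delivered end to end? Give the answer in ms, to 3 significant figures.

218 ms

Per-hop transmission t_tx = L/R = 78400/110000000 = 0.712727 ms.
Per-hop propagation t_prop = 5200000/184000000 = 28.2609 ms.
Pipeline fill: first packet needs 4·t_tx to clear all hops; remaining 143 packets each add one t_tx.
Total = (4+144-1)·t_tx + 4·t_prop = 147·0.712727 + 4·28.2609 = 218 ms.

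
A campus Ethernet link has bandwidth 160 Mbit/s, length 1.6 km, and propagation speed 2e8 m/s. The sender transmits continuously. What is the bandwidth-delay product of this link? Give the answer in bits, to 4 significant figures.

Propagation delay = 1600 / 200000000 = 8e-06 s.
BDP = R × t_prop = 160000000 × 8e-06 = 1280 bits.

1280 bits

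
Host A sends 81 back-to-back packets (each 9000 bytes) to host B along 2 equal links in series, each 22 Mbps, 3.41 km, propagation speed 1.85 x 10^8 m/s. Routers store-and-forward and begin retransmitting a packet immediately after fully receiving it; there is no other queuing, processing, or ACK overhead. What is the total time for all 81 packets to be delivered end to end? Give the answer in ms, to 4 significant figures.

268.4 ms

Per-hop transmission t_tx = L/R = 72000/22000000 = 3.27273 ms.
Per-hop propagation t_prop = 3410/185000000 = 0.0184324 ms.
Pipeline fill: first packet needs 2·t_tx to clear all hops; remaining 80 packets each add one t_tx.
Total = (2+81-1)·t_tx + 2·t_prop = 82·3.27273 + 2·0.0184324 = 268.4 ms.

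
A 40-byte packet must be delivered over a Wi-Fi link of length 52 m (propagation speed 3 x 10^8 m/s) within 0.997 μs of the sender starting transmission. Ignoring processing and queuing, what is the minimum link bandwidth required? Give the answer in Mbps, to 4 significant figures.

388.5 Mbps

L = 320 bits.
Propagation delay = 52 / 300000000 = 0.173333 μs.
Transmission budget = 0.997 − 0.173333 = 0.823667 μs.
R ≥ L / t_tx = 320 bits / 8.23667e-07 s = 388.5 Mbps.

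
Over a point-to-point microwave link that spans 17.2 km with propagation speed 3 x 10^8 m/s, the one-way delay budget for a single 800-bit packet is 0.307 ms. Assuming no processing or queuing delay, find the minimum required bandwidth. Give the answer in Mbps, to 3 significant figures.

Propagation delay = 17200 / 300000000 = 0.0573333 ms.
Transmission budget = 0.307 − 0.0573333 = 0.249667 ms.
R ≥ L / t_tx = 800 bits / 0.000249667 s = 3.20 Mbps.

3.20 Mbps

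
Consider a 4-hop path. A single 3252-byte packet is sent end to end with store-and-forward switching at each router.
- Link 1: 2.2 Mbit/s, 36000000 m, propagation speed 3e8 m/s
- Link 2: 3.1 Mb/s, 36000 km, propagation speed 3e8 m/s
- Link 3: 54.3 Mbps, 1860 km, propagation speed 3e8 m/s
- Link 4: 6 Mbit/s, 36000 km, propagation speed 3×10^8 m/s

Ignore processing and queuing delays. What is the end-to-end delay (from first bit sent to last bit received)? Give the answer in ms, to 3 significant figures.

L = 3252 × 8 = 26016 bits.
Transmission delays (L/R per hop): 11.8255, 8.39226, 0.479116, 4.336 ms; sum = 25.0328 ms.
Propagation delays (d/s per hop): 120, 120, 6.2, 120 ms; sum = 366.2 ms.
End-to-end = 391 ms.

391 ms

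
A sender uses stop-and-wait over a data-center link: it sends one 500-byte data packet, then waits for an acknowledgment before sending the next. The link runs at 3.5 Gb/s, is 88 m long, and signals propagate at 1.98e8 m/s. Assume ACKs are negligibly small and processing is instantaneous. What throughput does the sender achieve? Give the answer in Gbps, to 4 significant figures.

1.969 Gbps

t_tx = L/R = 4000/3500000000 = 1.14286e-06 s.
t_prop = 88/198000000 = 4.44444e-07 s; RTT = 8.88889e-07 s.
Cycle = t_tx + RTT = 2.03175e-06 s.
Throughput = L / cycle = 4000 / 2.03175e-06 = 1.969 Gbps.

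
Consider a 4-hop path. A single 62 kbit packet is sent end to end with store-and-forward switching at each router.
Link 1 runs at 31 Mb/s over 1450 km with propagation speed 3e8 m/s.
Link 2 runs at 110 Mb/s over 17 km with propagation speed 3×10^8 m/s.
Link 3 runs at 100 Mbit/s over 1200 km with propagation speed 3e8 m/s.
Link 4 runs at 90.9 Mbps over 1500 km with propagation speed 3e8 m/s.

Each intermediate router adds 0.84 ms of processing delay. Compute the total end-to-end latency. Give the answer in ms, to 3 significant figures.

20.3 ms

L = 62000 bits.
Transmission delays (L/R per hop): 2, 0.563636, 0.62, 0.682068 ms; sum = 3.8657 ms.
Propagation delays (d/s per hop): 4.83333, 0.0566667, 4, 5 ms; sum = 13.89 ms.
Processing at 3 router(s): 3 × 0.84 ms = 2.52 ms.
End-to-end = 20.3 ms.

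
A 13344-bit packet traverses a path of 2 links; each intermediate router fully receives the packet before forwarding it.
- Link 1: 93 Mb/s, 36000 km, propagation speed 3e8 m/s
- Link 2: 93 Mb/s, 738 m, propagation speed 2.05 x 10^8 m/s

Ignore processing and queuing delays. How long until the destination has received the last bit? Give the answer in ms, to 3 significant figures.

Transmission delay per hop = L/R = 13344/93000000 = 0.143484 ms; 2 hops → 0.286968 ms.
Propagation delays (d/s per hop): 120, 0.0036 ms; sum = 120.004 ms.
End-to-end = 120 ms.

120 ms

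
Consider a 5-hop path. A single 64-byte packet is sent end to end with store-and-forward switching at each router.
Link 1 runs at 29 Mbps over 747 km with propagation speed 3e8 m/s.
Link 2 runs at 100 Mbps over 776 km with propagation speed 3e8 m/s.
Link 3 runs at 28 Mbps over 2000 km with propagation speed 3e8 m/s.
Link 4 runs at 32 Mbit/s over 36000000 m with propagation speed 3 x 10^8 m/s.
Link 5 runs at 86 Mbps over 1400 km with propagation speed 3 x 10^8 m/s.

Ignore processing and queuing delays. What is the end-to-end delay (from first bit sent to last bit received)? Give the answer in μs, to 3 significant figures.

136000 μs

L = 64 × 8 = 512 bits.
Transmission delays (L/R per hop): 17.6552, 5.12, 18.2857, 16, 5.95349 μs; sum = 63.0144 μs.
Propagation delays (d/s per hop): 2490, 2586.67, 6666.67, 120000, 4666.67 μs; sum = 136410 μs.
End-to-end = 136000 μs.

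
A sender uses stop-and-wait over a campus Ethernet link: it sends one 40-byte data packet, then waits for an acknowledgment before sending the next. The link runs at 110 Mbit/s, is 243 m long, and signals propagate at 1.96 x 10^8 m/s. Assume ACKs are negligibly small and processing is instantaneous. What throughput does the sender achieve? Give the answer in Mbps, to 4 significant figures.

59.38 Mbps

t_tx = L/R = 320/110000000 = 2.90909e-06 s.
t_prop = 243/196000000 = 1.2398e-06 s; RTT = 2.47959e-06 s.
Cycle = t_tx + RTT = 5.38868e-06 s.
Throughput = L / cycle = 320 / 5.38868e-06 = 59.38 Mbps.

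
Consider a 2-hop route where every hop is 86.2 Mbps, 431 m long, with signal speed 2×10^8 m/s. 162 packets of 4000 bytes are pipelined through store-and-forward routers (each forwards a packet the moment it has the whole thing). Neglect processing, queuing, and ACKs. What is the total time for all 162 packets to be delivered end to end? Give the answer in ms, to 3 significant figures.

Per-hop transmission t_tx = L/R = 32000/86200000 = 0.37123 ms.
Per-hop propagation t_prop = 431/200000000 = 0.002155 ms.
Pipeline fill: first packet needs 2·t_tx to clear all hops; remaining 161 packets each add one t_tx.
Total = (2+162-1)·t_tx + 2·t_prop = 163·0.37123 + 2·0.002155 = 60.5 ms.

60.5 ms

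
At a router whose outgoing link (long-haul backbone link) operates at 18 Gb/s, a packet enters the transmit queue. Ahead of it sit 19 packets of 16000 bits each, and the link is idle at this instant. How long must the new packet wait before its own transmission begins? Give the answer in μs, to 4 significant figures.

Each queued packet: L/R = 16000/18000000000 = 0.888889 μs.
19 queued → 16.8889 μs.
Queuing delay = 16.89 μs.

16.89 μs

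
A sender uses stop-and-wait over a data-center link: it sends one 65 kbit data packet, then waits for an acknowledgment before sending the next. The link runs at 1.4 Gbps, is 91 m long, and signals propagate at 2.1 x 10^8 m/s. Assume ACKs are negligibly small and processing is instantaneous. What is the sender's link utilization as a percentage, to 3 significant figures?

98.2 %

t_tx = L/R = 65000/1400000000 = 4.64286e-05 s.
t_prop = 91/210000000 = 4.33333e-07 s; RTT = 8.66667e-07 s.
Cycle = t_tx + RTT = 4.72952e-05 s.
Utilization = t_tx / cycle = 4.64286e-05/4.72952e-05 = 98.2 %.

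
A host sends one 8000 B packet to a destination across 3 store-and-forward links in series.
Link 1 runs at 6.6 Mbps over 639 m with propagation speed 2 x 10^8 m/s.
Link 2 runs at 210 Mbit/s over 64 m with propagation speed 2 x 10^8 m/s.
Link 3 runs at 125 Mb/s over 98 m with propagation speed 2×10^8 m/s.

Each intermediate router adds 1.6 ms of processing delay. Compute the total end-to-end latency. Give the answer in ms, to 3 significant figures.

L = 8000 × 8 = 64000 bits.
Transmission delays (L/R per hop): 9.69697, 0.304762, 0.512 ms; sum = 10.5137 ms.
Propagation delays (d/s per hop): 0.003195, 0.00032, 0.00049 ms; sum = 0.004005 ms.
Processing at 2 router(s): 2 × 1.6 ms = 3.2 ms.
End-to-end = 13.7 ms.

13.7 ms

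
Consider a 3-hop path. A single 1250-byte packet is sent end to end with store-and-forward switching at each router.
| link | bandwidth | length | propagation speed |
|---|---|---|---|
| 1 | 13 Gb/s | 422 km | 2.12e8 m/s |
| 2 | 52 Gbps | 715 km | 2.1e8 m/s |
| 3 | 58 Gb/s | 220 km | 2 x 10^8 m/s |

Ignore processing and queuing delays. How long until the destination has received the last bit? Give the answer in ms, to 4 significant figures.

6.496 ms

L = 1250 × 8 = 10000 bits.
Transmission delays (L/R per hop): 0.000769231, 0.000192308, 0.000172414 ms; sum = 0.00113395 ms.
Propagation delays (d/s per hop): 1.99057, 3.40476, 1.1 ms; sum = 6.49533 ms.
End-to-end = 6.496 ms.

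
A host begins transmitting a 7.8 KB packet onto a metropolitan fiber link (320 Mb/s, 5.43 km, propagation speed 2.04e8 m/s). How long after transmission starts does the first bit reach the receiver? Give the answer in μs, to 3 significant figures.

26.6 μs

First bit experiences only propagation delay: d/s = 5430/204000000 = 26.6 μs.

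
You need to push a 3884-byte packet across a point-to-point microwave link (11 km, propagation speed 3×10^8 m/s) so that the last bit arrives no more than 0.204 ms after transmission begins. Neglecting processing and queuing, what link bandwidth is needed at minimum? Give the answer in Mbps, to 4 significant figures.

L = 31072 bits.
Propagation delay = 11000 / 300000000 = 0.0366667 ms.
Transmission budget = 0.204 − 0.0366667 = 0.167333 ms.
R ≥ L / t_tx = 31072 bits / 0.000167333 s = 185.7 Mbps.

185.7 Mbps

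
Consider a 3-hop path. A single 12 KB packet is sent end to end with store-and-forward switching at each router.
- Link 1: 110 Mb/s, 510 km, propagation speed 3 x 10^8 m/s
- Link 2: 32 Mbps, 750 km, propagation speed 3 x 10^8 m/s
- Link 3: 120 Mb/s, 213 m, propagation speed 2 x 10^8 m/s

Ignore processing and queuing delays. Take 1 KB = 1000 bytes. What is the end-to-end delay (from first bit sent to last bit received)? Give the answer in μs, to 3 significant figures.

L = 96000 bits.
Transmission delays (L/R per hop): 872.727, 3000, 800 μs; sum = 4672.73 μs.
Propagation delays (d/s per hop): 1700, 2500, 1.065 μs; sum = 4201.07 μs.
End-to-end = 8870 μs.

8870 μs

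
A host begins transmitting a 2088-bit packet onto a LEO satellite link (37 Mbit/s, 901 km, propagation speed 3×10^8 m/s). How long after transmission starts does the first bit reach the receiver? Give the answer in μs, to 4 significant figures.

3003 μs

First bit experiences only propagation delay: d/s = 901000/300000000 = 3003 μs.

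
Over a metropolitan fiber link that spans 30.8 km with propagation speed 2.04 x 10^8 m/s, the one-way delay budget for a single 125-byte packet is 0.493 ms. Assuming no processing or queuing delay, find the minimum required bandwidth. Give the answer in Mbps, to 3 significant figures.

2.92 Mbps

L = 1000 bits.
Propagation delay = 30800 / 204000000 = 0.15098 ms.
Transmission budget = 0.493 − 0.15098 = 0.34202 ms.
R ≥ L / t_tx = 1000 bits / 0.00034202 s = 2.92 Mbps.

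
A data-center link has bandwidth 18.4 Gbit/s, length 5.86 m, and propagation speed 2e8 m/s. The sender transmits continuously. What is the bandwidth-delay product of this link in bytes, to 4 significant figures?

Propagation delay = 5.86 / 200000000 = 2.93e-08 s.
BDP = R × t_prop = 18400000000 × 2.93e-08 = 539.12 bits.
In bytes: 539.12/8 = 67.39 bytes.

67.39 bytes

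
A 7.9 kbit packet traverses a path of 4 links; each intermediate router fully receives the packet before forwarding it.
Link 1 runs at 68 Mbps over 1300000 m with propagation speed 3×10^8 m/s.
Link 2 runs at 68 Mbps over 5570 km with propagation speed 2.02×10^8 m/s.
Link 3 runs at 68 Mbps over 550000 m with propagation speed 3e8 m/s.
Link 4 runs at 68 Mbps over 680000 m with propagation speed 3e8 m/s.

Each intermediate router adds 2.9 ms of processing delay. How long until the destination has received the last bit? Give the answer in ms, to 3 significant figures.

45.2 ms

L = 7900 bits.
Transmission delay per hop = L/R = 7900/68000000 = 0.116176 ms; 4 hops → 0.464706 ms.
Propagation delays (d/s per hop): 4.33333, 27.5743, 1.83333, 2.26667 ms; sum = 36.0076 ms.
Processing at 3 router(s): 3 × 2.9 ms = 8.7 ms.
End-to-end = 45.2 ms.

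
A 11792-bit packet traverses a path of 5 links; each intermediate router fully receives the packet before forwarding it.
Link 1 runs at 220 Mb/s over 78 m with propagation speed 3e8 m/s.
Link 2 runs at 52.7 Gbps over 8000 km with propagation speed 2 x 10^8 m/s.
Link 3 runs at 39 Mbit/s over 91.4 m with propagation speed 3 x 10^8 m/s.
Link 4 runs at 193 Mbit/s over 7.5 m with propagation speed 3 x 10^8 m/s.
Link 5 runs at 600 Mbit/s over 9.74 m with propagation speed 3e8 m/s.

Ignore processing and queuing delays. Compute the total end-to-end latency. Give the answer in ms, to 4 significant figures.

Transmission delays (L/R per hop): 0.0536, 0.000223757, 0.302359, 0.0610984, 0.0196533 ms; sum = 0.436935 ms.
Propagation delays (d/s per hop): 0.00026, 40, 0.000304667, 2.5e-05, 3.24667e-05 ms; sum = 40.0006 ms.
End-to-end = 40.44 ms.

40.44 ms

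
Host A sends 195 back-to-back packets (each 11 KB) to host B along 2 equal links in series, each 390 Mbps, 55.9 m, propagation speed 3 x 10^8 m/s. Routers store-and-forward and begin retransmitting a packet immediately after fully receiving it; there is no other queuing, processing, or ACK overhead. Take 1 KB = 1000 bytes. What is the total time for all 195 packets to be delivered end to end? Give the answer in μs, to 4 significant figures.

Per-hop transmission t_tx = L/R = 88000/390000000 = 225.641 μs.
Per-hop propagation t_prop = 55.9/300000000 = 0.186333 μs.
Pipeline fill: first packet needs 2·t_tx to clear all hops; remaining 194 packets each add one t_tx.
Total = (2+195-1)·t_tx + 2·t_prop = 196·225.641 + 2·0.186333 = 44230 μs.

44230 μs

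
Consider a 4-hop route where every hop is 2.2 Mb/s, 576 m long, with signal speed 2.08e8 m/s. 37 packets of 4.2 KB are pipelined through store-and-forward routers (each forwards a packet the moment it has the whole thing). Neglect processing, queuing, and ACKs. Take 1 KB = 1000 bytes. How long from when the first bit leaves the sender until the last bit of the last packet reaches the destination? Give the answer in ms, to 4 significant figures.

610.9 ms

Per-hop transmission t_tx = L/R = 33600/2200000 = 15.2727 ms.
Per-hop propagation t_prop = 576/208000000 = 0.00276923 ms.
Pipeline fill: first packet needs 4·t_tx to clear all hops; remaining 36 packets each add one t_tx.
Total = (4+37-1)·t_tx + 4·t_prop = 40·15.2727 + 4·0.00276923 = 610.9 ms.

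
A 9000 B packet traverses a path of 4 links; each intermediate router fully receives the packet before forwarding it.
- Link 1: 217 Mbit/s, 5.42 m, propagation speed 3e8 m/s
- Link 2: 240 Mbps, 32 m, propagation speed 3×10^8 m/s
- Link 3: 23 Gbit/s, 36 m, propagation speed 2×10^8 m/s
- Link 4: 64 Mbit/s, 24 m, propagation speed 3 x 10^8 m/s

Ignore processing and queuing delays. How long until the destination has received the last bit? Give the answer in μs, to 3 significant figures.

L = 9000 × 8 = 72000 bits.
Transmission delays (L/R per hop): 331.797, 300, 3.13043, 1125 μs; sum = 1759.93 μs.
Propagation delays (d/s per hop): 0.0180667, 0.106667, 0.18, 0.08 μs; sum = 0.384733 μs.
End-to-end = 1760 μs.

1760 μs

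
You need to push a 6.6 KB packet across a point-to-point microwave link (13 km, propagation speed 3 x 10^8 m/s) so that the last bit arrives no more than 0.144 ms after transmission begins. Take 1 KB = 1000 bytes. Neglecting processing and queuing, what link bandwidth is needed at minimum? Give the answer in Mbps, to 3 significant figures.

L = 52800 bits.
Propagation delay = 13000 / 300000000 = 0.0433333 ms.
Transmission budget = 0.144 − 0.0433333 = 0.100667 ms.
R ≥ L / t_tx = 52800 bits / 0.000100667 s = 525 Mbps.

525 Mbps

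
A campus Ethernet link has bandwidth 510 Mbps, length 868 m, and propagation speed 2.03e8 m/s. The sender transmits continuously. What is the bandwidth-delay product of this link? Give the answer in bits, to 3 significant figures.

Propagation delay = 868 / 2.03e+08 = 4.27586e-06 s.
BDP = R × t_prop = 510000000 × 4.27586e-06 = 2180.69 bits.

2180 bits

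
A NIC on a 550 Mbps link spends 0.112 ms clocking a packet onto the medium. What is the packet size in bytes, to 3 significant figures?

7700 bytes

L = R × t_tx = 550000000 b/s × 0.000112 s = 61600 bits.
In bytes: 61600 / 8 = 7700 bytes.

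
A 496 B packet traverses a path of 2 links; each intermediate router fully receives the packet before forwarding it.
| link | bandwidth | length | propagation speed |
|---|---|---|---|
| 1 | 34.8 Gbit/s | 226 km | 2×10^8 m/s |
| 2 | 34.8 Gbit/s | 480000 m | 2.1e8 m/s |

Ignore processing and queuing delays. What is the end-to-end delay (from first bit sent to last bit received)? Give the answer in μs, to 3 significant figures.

3420 μs

L = 496 × 8 = 3968 bits.
Transmission delay per hop = L/R = 3968/34800000000 = 0.114023 μs; 2 hops → 0.228046 μs.
Propagation delays (d/s per hop): 1130, 2285.71 μs; sum = 3415.71 μs.
End-to-end = 3420 μs.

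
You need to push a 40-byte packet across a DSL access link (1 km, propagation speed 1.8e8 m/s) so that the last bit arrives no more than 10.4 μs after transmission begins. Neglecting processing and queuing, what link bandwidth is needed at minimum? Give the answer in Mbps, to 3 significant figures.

L = 320 bits.
Propagation delay = 1000 / 180000000 = 5.55556 μs.
Transmission budget = 10.4 − 5.55556 = 4.84444 μs.
R ≥ L / t_tx = 320 bits / 4.84444e-06 s = 66.1 Mbps.

66.1 Mbps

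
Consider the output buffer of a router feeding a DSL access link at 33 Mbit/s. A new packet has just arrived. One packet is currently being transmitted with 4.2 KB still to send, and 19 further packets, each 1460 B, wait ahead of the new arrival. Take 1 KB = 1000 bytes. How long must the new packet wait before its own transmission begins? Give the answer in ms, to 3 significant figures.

7.74 ms

Each queued packet: L/R = 11680/33000000 = 0.353939 ms.
19 queued → 6.72485 ms.
Plus remaining 33600 bits of current packet: 1.01818 ms.
Queuing delay = 7.74 ms.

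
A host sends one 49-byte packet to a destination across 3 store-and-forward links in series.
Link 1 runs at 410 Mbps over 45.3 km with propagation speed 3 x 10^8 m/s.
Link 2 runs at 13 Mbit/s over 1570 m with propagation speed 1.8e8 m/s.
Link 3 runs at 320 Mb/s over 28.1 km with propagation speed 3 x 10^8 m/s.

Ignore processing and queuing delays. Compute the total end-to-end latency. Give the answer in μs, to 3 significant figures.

L = 49 × 8 = 392 bits.
Transmission delays (L/R per hop): 0.956098, 30.1538, 1.225 μs; sum = 32.3349 μs.
Propagation delays (d/s per hop): 151, 8.72222, 93.6667 μs; sum = 253.389 μs.
End-to-end = 286 μs.

286 μs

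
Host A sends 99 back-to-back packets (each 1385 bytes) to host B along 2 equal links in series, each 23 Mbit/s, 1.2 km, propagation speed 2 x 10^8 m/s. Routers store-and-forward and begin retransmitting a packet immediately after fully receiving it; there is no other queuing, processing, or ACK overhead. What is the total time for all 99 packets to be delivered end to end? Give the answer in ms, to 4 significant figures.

48.19 ms

Per-hop transmission t_tx = L/R = 11080/23000000 = 0.481739 ms.
Per-hop propagation t_prop = 1200/200000000 = 0.006 ms.
Pipeline fill: first packet needs 2·t_tx to clear all hops; remaining 98 packets each add one t_tx.
Total = (2+99-1)·t_tx + 2·t_prop = 100·0.481739 + 2·0.006 = 48.19 ms.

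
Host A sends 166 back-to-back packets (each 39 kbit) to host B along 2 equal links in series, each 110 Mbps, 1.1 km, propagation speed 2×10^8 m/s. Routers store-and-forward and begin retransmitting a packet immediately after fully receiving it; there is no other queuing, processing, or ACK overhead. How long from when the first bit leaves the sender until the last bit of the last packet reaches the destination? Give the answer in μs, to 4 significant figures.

Per-hop transmission t_tx = L/R = 39000/110000000 = 354.545 μs.
Per-hop propagation t_prop = 1100/200000000 = 5.5 μs.
Pipeline fill: first packet needs 2·t_tx to clear all hops; remaining 165 packets each add one t_tx.
Total = (2+166-1)·t_tx + 2·t_prop = 167·354.545 + 2·5.5 = 59220 μs.

59220 μs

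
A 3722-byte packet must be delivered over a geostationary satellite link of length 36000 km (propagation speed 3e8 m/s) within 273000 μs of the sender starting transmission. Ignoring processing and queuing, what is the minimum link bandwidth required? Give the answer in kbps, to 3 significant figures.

L = 29776 bits.
Propagation delay = 36000000 / 300000000 = 120000 μs.
Transmission budget = 273000 − 120000 = 153000 μs.
R ≥ L / t_tx = 29776 bits / 0.153 s = 195 kbps.

195 kbps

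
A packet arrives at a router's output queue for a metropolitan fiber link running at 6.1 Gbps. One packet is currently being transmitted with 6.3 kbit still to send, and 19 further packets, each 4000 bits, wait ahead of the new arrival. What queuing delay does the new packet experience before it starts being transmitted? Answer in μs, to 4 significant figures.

Each queued packet: L/R = 4000/6100000000 = 0.655738 μs.
19 queued → 12.459 μs.
Plus remaining 6300 bits of current packet: 1.03279 μs.
Queuing delay = 13.49 μs.

13.49 μs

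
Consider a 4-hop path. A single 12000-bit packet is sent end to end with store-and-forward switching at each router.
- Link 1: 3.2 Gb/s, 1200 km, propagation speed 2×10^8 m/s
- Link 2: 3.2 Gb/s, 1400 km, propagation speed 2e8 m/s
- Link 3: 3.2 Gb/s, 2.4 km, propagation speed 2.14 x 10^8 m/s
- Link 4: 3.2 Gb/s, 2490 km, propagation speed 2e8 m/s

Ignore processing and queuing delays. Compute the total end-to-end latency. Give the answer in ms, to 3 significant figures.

25.5 ms

Transmission delay per hop = L/R = 12000/3200000000 = 0.00375 ms; 4 hops → 0.015 ms.
Propagation delays (d/s per hop): 6, 7, 0.011215, 12.45 ms; sum = 25.4612 ms.
End-to-end = 25.5 ms.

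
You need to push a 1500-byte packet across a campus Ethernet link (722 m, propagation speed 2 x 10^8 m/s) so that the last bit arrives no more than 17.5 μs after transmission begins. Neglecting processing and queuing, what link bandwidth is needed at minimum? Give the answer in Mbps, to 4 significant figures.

863.9 Mbps

L = 12000 bits.
Propagation delay = 722 / 200000000 = 3.61 μs.
Transmission budget = 17.5 − 3.61 = 13.89 μs.
R ≥ L / t_tx = 12000 bits / 1.389e-05 s = 863.9 Mbps.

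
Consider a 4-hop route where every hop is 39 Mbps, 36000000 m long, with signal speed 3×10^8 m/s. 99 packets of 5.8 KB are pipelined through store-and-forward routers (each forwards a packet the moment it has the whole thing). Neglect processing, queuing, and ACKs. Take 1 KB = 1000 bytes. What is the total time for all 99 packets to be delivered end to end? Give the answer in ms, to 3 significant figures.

601 ms

Per-hop transmission t_tx = L/R = 46400/39000000 = 1.18974 ms.
Per-hop propagation t_prop = 36000000/300000000 = 120 ms.
Pipeline fill: first packet needs 4·t_tx to clear all hops; remaining 98 packets each add one t_tx.
Total = (4+99-1)·t_tx + 4·t_prop = 102·1.18974 + 4·120 = 601 ms.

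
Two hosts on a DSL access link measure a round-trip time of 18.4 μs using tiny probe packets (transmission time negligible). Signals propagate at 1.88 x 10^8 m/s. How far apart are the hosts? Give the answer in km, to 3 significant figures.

One-way propagation = RTT/2 = 9.2 μs.
d = s × t = 188000000 × 9.2e-06 = 1.73 km.

1.73 km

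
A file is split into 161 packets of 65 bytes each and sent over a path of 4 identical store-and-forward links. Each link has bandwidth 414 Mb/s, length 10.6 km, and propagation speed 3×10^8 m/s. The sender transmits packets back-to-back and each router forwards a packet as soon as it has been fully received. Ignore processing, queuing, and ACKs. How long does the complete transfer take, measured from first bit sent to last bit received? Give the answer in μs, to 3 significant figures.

Per-hop transmission t_tx = L/R = 520/414000000 = 1.25604 μs.
Per-hop propagation t_prop = 10600/300000000 = 35.3333 μs.
Pipeline fill: first packet needs 4·t_tx to clear all hops; remaining 160 packets each add one t_tx.
Total = (4+161-1)·t_tx + 4·t_prop = 164·1.25604 + 4·35.3333 = 347 μs.

347 μs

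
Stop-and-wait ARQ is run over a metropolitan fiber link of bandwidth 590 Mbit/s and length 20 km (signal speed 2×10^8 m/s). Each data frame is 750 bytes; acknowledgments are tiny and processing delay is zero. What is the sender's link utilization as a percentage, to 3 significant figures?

4.84 %

t_tx = L/R = 6000/590000000 = 1.01695e-05 s.
t_prop = 20000/200000000 = 0.0001 s; RTT = 0.0002 s.
Cycle = t_tx + RTT = 0.000210169 s.
Utilization = t_tx / cycle = 1.01695e-05/0.000210169 = 4.84 %.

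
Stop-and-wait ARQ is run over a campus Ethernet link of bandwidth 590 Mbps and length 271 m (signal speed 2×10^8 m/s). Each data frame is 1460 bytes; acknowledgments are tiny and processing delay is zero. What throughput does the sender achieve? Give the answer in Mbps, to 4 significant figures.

t_tx = L/R = 11680/590000000 = 1.97966e-05 s.
t_prop = 271/200000000 = 1.355e-06 s; RTT = 2.71e-06 s.
Cycle = t_tx + RTT = 2.25066e-05 s.
Throughput = L / cycle = 11680 / 2.25066e-05 = 519.0 Mbps.

519.0 Mbps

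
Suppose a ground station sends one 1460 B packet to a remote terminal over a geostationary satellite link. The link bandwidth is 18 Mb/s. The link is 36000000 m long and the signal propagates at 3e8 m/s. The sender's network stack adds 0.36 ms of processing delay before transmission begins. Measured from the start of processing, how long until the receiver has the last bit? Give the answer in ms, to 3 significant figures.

L = 1460 × 8 = 11680 bits.
Transmission delay = L/R = 11680 / 18000000 = 0.648889 ms.
Propagation delay = d/s = 36000000 m / 300000000 m/s = 120 ms.
Plus processing delay 0.36 ms = 0.36 ms.
Total = 121 ms.

121 ms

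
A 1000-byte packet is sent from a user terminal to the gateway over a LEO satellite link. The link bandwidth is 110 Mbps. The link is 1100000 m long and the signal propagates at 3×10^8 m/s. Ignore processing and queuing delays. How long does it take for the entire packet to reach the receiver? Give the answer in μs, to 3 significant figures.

3740 μs

L = 1000 × 8 = 8000 bits.
Transmission delay = L/R = 8000 / 110000000 = 72.7273 μs.
Propagation delay = d/s = 1100000 m / 300000000 m/s = 3666.67 μs.
Total = 3740 μs.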